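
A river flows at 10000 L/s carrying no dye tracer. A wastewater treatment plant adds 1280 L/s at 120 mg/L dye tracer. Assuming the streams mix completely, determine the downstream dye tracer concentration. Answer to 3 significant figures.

13.6 mg/L

Flow-weighted average: C = (10000·0 + 1280·120.0) / 11280 = 153600/11280 = 13.62 mg/L.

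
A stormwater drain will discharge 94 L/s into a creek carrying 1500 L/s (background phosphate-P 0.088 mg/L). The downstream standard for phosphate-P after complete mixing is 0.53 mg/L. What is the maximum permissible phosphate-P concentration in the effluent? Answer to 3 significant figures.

7.58 mg/L

At the limit, (Qr·Cr + Qe·Cₑ)/(Qr + Qe) = 0.53:
Cₑ = (1594·0.53 − 1500·0.08800) / 94.00 = 7.583 mg/L.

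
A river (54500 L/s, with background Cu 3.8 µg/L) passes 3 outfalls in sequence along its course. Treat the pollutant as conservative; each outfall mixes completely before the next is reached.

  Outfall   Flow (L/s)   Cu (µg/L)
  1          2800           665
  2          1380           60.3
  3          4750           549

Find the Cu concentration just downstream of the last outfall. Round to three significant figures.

75.0 µg/L

After outfall 1: Q = 54500 + 2800 = 57300 L/s; C = (54500·3.800 + 2800·665.0)/57300 = 36.11 µg/L.
After outfall 2: Q = 57300 + 1380 = 58680 L/s; C = (57300·36.11 + 1380·60.30)/58680 = 36.68 µg/L.
After outfall 3: Q = 58680 + 4750 = 63430 L/s; C = (58680·36.68 + 4750·549.0)/63430 = 75.04 µg/L.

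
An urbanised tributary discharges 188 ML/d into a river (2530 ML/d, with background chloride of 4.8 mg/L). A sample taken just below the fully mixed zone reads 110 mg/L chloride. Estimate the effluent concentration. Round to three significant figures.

Mass balance: 2530·4.800 + 188.0·Cₑ = 2718·110.0
→ Cₑ = (2718·110.0 − 2530·4.800) / 188.0 = 1526 mg/L.

1530 mg/L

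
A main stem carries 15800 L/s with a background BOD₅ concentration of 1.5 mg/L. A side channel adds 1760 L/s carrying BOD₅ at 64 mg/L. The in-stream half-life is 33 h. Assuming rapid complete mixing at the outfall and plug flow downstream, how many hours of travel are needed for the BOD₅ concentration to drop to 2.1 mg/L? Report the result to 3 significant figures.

62.3 h

After mixing, C = (15800·1.500 + 1760·64.00) / 17560 = 136300/17560 = 7.764 mg/L.
Half-life 33 h → k = ln 2 / 33 = 0.02100 h⁻¹ = 0.5041 d⁻¹.
7.764·exp(−k·t) = 2.1 → t = ln(7.764/2.1)/k = 224100 s = 62.25 h.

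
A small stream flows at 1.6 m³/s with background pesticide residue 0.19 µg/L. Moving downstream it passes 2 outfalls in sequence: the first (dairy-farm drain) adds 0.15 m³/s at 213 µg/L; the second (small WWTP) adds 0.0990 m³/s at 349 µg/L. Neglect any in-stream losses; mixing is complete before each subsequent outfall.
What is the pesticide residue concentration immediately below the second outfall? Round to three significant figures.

36.1 µg/L

After outfall 1: Q = 1.600 + 0.1500 = 1.750 m³/s; C = (1.600·0.1900 + 0.1500·213.0)/1.750 = 18.43 µg/L.
After outfall 2: Q = 1.750 + 0.09900 = 1.849 m³/s; C = (1.750·18.43 + 0.09900·349.0)/1.849 = 36.13 µg/L.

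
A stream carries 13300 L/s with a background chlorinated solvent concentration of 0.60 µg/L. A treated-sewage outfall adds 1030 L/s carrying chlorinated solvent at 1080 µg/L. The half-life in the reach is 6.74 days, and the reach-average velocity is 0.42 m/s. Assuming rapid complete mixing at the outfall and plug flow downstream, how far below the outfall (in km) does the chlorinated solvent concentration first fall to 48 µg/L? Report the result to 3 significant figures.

Conservation of mass: C = (13300·0.6000 + 1030·1080) / 14330 = 1120000/14330 = 78.18 µg/L.
Half-life 6.74 d → k = ln 2 / 6.74 = 0.1028 d⁻¹.
Set 78.18·exp(−k·t) = 48 → t = ln(78.18/48)/k = 409900 s = 113.9 h.
Distance = v·t = 0.42·409900 = 172100 m = 172.1 km.

172 km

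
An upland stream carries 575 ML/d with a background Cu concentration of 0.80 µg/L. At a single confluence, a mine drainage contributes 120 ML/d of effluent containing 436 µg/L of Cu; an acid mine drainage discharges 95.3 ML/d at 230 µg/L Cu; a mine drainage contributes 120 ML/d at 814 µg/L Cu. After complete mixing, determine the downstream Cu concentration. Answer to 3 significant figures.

After mixing, C = (575.0·0.8000 + 120.0·436.0 + 95.30·230.0 + 120.0·814.0) / 910.3 = 172400/910.3 = 189.4 µg/L.

189 µg/L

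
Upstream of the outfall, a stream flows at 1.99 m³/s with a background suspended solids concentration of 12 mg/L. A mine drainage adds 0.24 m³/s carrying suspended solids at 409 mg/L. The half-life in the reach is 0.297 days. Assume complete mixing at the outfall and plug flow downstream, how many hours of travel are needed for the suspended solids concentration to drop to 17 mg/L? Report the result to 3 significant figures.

Conservation of mass: C = (1.990·12.00 + 0.2400·409.0) / 2.230 = 122.0/2.230 = 54.73 mg/L.
Half-life 0.297 d → k = ln 2 / 0.297 = 2.334 d⁻¹.
54.73·exp(−k·t) = 17 → t = ln(54.73/17)/k = 43280 s = 12.02 h.

12.0 h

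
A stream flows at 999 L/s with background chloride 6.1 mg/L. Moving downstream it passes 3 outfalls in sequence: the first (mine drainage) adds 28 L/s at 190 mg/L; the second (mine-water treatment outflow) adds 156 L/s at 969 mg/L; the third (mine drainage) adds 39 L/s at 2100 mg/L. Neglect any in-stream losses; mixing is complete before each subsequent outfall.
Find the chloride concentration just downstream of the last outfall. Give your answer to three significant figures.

Outfall 1: combined Q = 1027 L/s; C = (999.0·6.100 + 28.00·190.0)/1027 = 11.11 mg/L.
Outfall 2: combined Q = 1183 L/s; C = (1027·11.11 + 156.0·969.0)/1183 = 137.4 mg/L.
Outfall 3: combined Q = 1222 L/s; C = (1183·137.4 + 39.00·2100)/1222 = 200.1 mg/L.

200 mg/L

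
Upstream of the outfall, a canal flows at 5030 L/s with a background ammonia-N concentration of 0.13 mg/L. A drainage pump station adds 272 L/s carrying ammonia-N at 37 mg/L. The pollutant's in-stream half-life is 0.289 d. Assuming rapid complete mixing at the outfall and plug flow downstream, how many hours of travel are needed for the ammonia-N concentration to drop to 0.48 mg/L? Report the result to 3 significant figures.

Conservation of mass: C = (5030·0.1300 + 272.0·37.00) / 5302 = 10720/5302 = 2.021 mg/L.
Half-life 0.289 d → k = ln 2 / 0.289 = 2.398 d⁻¹.
2.021·exp(−k·t) = 0.48 → t = ln(2.021/0.48)/k = 51790 s = 14.39 h.

14.4 h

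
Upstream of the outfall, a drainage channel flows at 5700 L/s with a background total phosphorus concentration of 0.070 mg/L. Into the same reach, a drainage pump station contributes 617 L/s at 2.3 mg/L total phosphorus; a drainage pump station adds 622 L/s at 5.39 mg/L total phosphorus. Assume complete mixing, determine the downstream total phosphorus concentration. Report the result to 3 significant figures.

Flow-weighted average: C = (5700·0.07000 + 617.0·2.300 + 622.0·5.390) / 6939 = 5171/6939 = 0.7452 mg/L.

0.745 mg/L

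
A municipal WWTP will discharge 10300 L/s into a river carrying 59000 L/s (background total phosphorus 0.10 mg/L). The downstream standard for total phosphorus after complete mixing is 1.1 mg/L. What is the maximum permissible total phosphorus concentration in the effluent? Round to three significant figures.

6.83 mg/L

At the limit, (Qr·Cr + Qe·Cₑ)/(Qr + Qe) = 1.1:
Cₑ = (69300·1.1 − 59000·0.1000) / 10300 = 6.828 mg/L.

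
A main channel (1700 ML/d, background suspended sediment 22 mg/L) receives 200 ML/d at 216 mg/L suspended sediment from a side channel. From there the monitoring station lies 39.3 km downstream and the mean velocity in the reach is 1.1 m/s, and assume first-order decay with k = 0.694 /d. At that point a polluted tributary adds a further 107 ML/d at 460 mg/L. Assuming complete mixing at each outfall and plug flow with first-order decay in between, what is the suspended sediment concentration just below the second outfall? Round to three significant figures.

After mixing, C = (1700·22.00 + 200.0·216.0) / 1900 = 80600/1900 = 42.42 mg/L; combined flow 1900 ML/d.
Travel time t = 39.3·1000 / 1.1 = 35730 s = 9.924 h.
Applying C = C₀e^(−kt): 42.42 × 0.7505 = 31.84 mg/L.
Second outfall: C = (1900·31.84 + 107.0·460.0)/2007 = 54.67 mg/L.

54.7 mg/L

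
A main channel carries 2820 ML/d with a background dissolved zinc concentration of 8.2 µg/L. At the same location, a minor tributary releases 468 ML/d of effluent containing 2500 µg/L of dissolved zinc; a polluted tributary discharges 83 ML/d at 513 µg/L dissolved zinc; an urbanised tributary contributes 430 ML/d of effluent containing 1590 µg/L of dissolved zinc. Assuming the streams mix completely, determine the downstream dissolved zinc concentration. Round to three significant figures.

505 µg/L

Mass balance: C = (2820·8.200 + 468.0·2500 + 83.00·513.0 + 430.0·1590) / 3801 = 1919000/3801 = 505.0 µg/L.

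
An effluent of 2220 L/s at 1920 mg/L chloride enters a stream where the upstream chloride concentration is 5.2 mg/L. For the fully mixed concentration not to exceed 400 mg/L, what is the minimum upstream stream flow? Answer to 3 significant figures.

Set C_mix = 400: (Q·5.200 + 2220·1920) / (Q + 2220) = 400
→ Q = 2220·(1920 − 400)/(400 − 5.200) = 8547 L/s.

8550 L/s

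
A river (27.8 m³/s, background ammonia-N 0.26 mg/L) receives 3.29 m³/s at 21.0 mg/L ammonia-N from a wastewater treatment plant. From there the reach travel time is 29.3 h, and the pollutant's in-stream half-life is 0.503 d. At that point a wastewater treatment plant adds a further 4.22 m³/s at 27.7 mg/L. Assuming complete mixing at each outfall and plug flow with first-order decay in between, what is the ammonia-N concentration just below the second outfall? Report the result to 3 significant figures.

3.71 mg/L

Flow-weighted average: C = (27.80·0.2600 + 3.290·21.00) / 31.09 = 76.32/31.09 = 2.455 mg/L; combined flow 31.09 m³/s.
Half-life 0.503 d → k = ln 2 / 0.503 = 1.378 d⁻¹.
Applying C = C₀e^(−kt): 2.455 × 0.1859 = 0.4564 mg/L.
At the second outfall, C = (31.09·0.4564 + 4.220·27.70) / (31.09 + 4.220) = 3.712 mg/L.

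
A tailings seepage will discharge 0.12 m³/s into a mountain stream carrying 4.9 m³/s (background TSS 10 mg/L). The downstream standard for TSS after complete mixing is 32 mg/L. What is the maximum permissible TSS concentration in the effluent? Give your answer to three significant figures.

At the limit, (Qr·Cr + Qe·Cₑ)/(Qr + Qe) = 32:
Cₑ = (5.020·32 − 4.900·10.00) / 0.1200 = 930.3 mg/L.

930 mg/L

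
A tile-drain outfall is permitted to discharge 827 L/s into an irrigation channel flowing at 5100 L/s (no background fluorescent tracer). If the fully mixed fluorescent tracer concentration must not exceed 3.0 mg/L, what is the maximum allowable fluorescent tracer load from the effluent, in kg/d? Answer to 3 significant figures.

1540 kg/d

Mass balance at the limit: 5100·0 + 827.0·Cₑ = 5927·3.0 → Cₑ = 21.50 mg/L.
827.0 L/s = 0.8270 m³/s. Load = 0.8270 m³/s × 21.50 g/m³ × 86 400 s/d = 1536 kg/d.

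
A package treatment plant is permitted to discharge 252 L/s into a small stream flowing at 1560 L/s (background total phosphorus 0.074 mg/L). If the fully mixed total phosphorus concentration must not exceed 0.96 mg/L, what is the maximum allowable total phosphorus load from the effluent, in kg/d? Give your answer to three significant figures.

140 kg/d

Mass balance at the limit: 1560·0.07400 + 252.0·Cₑ = 1812·0.96 → Cₑ = 6.445 mg/L.
252.0 L/s = 0.2520 m³/s. Load = 0.2520 m³/s × 6.445 g/m³ × 86 400 s/d = 140.3 kg/d.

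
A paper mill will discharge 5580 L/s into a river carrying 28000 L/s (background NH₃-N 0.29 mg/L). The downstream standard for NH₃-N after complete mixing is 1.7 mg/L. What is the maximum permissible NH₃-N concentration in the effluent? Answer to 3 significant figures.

8.78 mg/L

At the limit, (Qr·Cr + Qe·Cₑ)/(Qr + Qe) = 1.7:
Cₑ = (33580·1.7 − 28000·0.2900) / 5580 = 8.775 mg/L.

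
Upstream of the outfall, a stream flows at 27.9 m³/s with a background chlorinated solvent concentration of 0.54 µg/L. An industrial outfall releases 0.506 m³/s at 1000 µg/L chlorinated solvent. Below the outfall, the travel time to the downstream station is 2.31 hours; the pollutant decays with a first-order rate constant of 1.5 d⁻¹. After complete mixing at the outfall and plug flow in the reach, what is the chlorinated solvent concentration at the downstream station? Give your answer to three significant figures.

15.9 µg/L

Mass balance: C = (27.90·0.5400 + 0.5060·1000) / 28.41 = 521.1/28.41 = 18.34 µg/L.
After decay, C = 18.34 × e^(−kt) = 18.34 × 0.8656 = 15.88 µg/L.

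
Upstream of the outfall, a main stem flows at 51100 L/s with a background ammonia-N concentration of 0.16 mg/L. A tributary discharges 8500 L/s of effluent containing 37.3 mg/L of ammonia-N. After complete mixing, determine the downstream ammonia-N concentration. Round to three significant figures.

After mixing, C = (51100·0.1600 + 8500·37.30) / 59600 = 325200/59600 = 5.457 mg/L.

5.46 mg/L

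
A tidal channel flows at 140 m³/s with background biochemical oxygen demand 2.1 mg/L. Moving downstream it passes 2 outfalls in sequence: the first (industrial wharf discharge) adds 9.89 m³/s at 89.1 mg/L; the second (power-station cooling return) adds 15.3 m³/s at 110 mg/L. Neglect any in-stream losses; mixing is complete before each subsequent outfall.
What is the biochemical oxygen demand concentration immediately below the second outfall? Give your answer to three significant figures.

After outfall 1: Q = 140.0 + 9.890 = 149.9 m³/s; C = (140.0·2.100 + 9.890·89.10)/149.9 = 7.840 mg/L.
After outfall 2: Q = 149.9 + 15.30 = 165.2 m³/s; C = (149.9·7.840 + 15.30·110.0)/165.2 = 17.30 mg/L.

17.3 mg/L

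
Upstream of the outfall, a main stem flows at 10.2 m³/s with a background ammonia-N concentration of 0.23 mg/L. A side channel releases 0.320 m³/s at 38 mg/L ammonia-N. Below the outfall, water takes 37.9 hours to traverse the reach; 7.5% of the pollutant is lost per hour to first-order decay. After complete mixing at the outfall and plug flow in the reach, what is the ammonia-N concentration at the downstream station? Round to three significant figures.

Mass balance: C = (10.20·0.2300 + 0.3200·38.00) / 10.52 = 14.51/10.52 = 1.379 mg/L.
7.5%/h lost → k = −ln(1 − 0.075) = 0.07796 h⁻¹.
Applying C = C₀e^(−kt): 1.379 × 0.05209 = 0.07183 mg/L.

0.0718 mg/L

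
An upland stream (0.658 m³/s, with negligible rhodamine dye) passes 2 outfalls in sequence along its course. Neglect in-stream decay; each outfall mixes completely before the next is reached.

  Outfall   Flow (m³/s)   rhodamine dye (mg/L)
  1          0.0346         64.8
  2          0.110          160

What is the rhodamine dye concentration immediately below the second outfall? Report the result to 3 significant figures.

24.7 mg/L

After outfall 1: Q = 0.6580 + 0.03460 = 0.6926 m³/s; C = (0.6580·0 + 0.03460·64.80)/0.6926 = 3.237 mg/L.
After outfall 2: Q = 0.6926 + 0.1100 = 0.8026 m³/s; C = (0.6926·3.237 + 0.1100·160.0)/0.8026 = 24.72 mg/L.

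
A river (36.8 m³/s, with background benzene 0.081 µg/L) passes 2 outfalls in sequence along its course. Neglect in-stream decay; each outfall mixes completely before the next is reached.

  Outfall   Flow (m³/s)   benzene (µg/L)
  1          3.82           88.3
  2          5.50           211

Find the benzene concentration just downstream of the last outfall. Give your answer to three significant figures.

After outfall 1: Q = 36.80 + 3.820 = 40.62 m³/s; C = (36.80·0.08100 + 3.820·88.30)/40.62 = 8.377 µg/L.
After outfall 2: Q = 40.62 + 5.500 = 46.12 m³/s; C = (40.62·8.377 + 5.500·211.0)/46.12 = 32.54 µg/L.

32.5 µg/L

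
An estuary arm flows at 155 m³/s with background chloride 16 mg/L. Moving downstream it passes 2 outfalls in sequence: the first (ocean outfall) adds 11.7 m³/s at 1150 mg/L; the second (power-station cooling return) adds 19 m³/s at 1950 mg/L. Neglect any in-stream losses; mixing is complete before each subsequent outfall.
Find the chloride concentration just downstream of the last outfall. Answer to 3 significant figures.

Below outfall 1: Q → 166.7 m³/s, C = (155.0·16.00 + 11.70·1150)/166.7 = 95.59 mg/L.
Below outfall 2: Q → 185.7 m³/s, C = (166.7·95.59 + 19.00·1950)/185.7 = 285.3 mg/L.

285 mg/L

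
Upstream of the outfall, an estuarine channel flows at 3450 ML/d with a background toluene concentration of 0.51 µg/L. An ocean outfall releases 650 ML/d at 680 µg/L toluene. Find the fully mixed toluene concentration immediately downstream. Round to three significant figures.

Mixed concentration C = ΣQC/ΣQ = (3450·0.5100 + 650.0·680.0) / 4100 = 443800/4100 = 108.2 µg/L.

108 µg/L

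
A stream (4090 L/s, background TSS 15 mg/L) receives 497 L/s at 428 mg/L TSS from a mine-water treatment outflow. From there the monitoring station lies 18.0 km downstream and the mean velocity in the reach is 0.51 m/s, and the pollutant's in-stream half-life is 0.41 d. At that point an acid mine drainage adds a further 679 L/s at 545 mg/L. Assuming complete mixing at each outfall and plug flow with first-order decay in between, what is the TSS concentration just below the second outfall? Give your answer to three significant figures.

Conservation of mass: C = (4090·15.00 + 497.0·428.0) / 4587 = 274100/4587 = 59.75 mg/L; combined flow 4587 L/s.
Travel time t = 18.0·1000 / 0.51 = 35290 s = 9.804 h.
Half-life 0.41 d → k = ln 2 / 0.41 = 1.691 d⁻¹.
First-order decay: C = 59.75·exp(−k·t) = 59.75·0.5013 = 29.95 mg/L.
At the second outfall, C = (4587·29.95 + 679.0·545.0) / (4587 + 679.0) = 96.36 mg/L.

96.4 mg/L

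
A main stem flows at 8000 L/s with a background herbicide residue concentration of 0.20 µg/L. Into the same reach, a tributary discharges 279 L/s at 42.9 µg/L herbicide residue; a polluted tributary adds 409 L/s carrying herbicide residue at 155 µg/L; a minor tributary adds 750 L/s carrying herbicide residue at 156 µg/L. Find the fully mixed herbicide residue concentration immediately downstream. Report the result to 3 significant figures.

20.6 µg/L

Conservation of mass: C = (8000·0.2000 + 279.0·42.90 + 409.0·155.0 + 750.0·156.0) / 9438 = 194000/9438 = 20.55 µg/L.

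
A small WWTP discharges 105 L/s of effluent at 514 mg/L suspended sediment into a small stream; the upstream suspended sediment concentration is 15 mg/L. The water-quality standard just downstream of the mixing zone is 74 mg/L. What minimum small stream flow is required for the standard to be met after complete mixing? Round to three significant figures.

Set C_mix = 74: (Q·15.00 + 105.0·514.0) / (Q + 105.0) = 74
→ Q = 105.0·(514.0 − 74)/(74 − 15.00) = 783.1 L/s.

783 L/s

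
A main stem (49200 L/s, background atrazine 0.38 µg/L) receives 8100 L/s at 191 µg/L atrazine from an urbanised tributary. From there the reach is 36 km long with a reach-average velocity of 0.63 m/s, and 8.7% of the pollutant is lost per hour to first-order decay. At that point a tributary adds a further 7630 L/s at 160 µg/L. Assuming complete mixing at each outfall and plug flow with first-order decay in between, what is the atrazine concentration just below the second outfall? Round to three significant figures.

Mass balance: C = (49200·0.3800 + 8100·191.0) / 57300 = 1566000/57300 = 27.33 µg/L; combined flow 57300 L/s.
Travel time t = 36·1000 / 0.63 = 57140 s = 15.87 h.
8.7%/h lost → k = −ln(1 − 0.087) = 0.09102 h⁻¹.
Decay over the reach: 27.33·exp(−kt) = 27.33·0.2358 = 6.444 µg/L.
At the second outfall, C = (57300·6.444 + 7630·160.0) / (57300 + 7630) = 24.49 µg/L.

24.5 µg/L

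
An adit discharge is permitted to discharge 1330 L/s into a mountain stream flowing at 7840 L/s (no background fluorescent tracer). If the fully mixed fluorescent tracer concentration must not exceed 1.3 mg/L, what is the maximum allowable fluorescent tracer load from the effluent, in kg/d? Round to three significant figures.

1030 kg/d

Mass balance at the limit: 7840·0 + 1330·Cₑ = 9170·1.3 → Cₑ = 8.963 mg/L.
1330 L/s = 1.330 m³/s. Load = 1.330 m³/s × 8.963 g/m³ × 86 400 s/d = 1030 kg/d.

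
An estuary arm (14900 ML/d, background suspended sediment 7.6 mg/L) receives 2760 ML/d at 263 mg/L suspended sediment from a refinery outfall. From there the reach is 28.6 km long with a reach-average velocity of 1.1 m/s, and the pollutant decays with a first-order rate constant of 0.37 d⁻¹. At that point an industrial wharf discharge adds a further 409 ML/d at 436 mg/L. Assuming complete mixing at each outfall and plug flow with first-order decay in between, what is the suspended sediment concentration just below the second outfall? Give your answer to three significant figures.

After mixing, C = (14900·7.600 + 2760·263.0) / 17660 = 839100/17660 = 47.52 mg/L; combined flow 17660 ML/d.
Travel time t = 28.6·1000 / 1.1 = 26000 s = 7.222 h.
Applying C = C₀e^(−kt): 47.52 × 0.8946 = 42.51 mg/L.
At the second outfall, C = (17660·42.51 + 409.0·436.0) / (17660 + 409.0) = 51.42 mg/L.

51.4 mg/L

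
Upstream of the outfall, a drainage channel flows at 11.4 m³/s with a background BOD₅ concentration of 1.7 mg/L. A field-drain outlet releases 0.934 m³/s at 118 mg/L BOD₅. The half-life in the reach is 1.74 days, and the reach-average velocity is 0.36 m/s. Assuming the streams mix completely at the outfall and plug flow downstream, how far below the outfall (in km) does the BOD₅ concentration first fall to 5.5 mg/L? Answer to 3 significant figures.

After mixing, C = (11.40·1.700 + 0.9340·118.0) / 12.33 = 129.6/12.33 = 10.51 mg/L.
Half-life 1.74 d → k = ln 2 / 1.74 = 0.3984 d⁻¹.
Set 10.51·exp(−k·t) = 5.5 → t = ln(10.51/5.5)/k = 140400 s = 39.00 h.
Distance = v·t = 0.36·140400 = 50540 m = 50.54 km.

50.5 km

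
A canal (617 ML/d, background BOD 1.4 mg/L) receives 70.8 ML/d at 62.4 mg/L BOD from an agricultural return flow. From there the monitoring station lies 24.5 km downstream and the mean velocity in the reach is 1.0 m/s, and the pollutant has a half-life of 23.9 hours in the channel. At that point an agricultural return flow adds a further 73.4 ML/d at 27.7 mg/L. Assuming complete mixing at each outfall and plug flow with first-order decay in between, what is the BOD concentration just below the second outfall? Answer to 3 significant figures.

Mass balance: C = (617.0·1.400 + 70.80·62.40) / 687.8 = 5282/687.8 = 7.679 mg/L; combined flow 687.8 ML/d.
Travel time t = 24.5·1000 / 1.0 = 24500 s = 6.806 h.
Half-life 23.9 h → k = ln 2 / 23.9 = 0.02900 h⁻¹ = 0.6960 d⁻¹.
First-order decay: C = 7.679·exp(−k·t) = 7.679·0.8209 = 6.304 mg/L.
At the second outfall, C = (687.8·6.304 + 73.40·27.70) / (687.8 + 73.40) = 8.367 mg/L.

8.37 mg/L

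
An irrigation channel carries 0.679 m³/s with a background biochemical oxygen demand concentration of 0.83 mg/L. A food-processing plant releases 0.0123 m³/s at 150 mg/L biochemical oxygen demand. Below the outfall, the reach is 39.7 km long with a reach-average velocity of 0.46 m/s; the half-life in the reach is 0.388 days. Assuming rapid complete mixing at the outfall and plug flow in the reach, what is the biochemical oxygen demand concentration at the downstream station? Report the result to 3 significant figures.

0.585 mg/L

Mass balance: C = (0.6790·0.8300 + 0.01230·150.0) / 0.6913 = 2.409/0.6913 = 3.484 mg/L.
Travel time t = 39.7·1000 / 0.46 = 86300 s = 23.97 h.
Half-life 0.388 d → k = ln 2 / 0.388 = 1.786 d⁻¹.
Applying C = C₀e^(−kt): 3.484 × 0.1679 = 0.5849 mg/L.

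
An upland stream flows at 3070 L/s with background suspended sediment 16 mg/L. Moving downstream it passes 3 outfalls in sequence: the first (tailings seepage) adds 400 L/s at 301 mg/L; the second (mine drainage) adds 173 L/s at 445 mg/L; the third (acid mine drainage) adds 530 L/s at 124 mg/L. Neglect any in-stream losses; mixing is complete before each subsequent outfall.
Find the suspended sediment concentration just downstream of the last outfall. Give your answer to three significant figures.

74.8 mg/L

Outfall 1: combined Q = 3470 L/s; C = (3070·16.00 + 400.0·301.0)/3470 = 48.85 mg/L.
Outfall 2: combined Q = 3643 L/s; C = (3470·48.85 + 173.0·445.0)/3643 = 67.67 mg/L.
Outfall 3: combined Q = 4173 L/s; C = (3643·67.67 + 530.0·124.0)/4173 = 74.82 mg/L.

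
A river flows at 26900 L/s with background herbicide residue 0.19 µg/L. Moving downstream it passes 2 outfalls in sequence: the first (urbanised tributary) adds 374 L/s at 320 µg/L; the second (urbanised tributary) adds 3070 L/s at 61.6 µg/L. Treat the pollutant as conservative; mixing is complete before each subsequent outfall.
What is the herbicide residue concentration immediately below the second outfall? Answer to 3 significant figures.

10.3 µg/L

After outfall 1: Q = 26900 + 374.0 = 27270 L/s; C = (26900·0.1900 + 374.0·320.0)/27270 = 4.575 µg/L.
After outfall 2: Q = 27270 + 3070 = 30340 L/s; C = (27270·4.575 + 3070·61.60)/30340 = 10.34 µg/L.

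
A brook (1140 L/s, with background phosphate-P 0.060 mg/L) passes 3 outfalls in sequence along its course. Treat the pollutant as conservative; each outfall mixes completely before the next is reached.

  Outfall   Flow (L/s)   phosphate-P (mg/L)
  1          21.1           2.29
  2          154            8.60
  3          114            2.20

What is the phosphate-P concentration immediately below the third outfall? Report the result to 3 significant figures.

1.18 mg/L

After outfall 1: Q = 1140 + 21.10 = 1161 L/s; C = (1140·0.06000 + 21.10·2.290)/1161 = 0.1005 mg/L.
After outfall 2: Q = 1161 + 154.0 = 1315 L/s; C = (1161·0.1005 + 154.0·8.600)/1315 = 1.096 mg/L.
After outfall 3: Q = 1315 + 114.0 = 1429 L/s; C = (1315·1.096 + 114.0·2.200)/1429 = 1.184 mg/L.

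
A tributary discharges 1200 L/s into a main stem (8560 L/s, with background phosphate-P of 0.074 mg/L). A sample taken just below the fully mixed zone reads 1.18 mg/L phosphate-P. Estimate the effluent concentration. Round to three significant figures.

Mass balance: 8560·0.07400 + 1200·Cₑ = 9760·1.180
→ Cₑ = (9760·1.180 − 8560·0.07400) / 1200 = 9.069 mg/L.

9.07 mg/L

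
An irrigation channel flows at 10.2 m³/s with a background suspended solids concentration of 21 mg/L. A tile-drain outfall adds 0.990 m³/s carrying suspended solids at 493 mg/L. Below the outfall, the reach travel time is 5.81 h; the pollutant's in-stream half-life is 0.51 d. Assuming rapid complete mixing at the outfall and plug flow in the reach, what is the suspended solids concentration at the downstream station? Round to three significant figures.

45.2 mg/L

Flow-weighted average: C = (10.20·21.00 + 0.9900·493.0) / 11.19 = 702.3/11.19 = 62.76 mg/L.
Half-life 0.51 d → k = ln 2 / 0.51 = 1.359 d⁻¹.
After decay, C = 62.76 × e^(−kt) = 62.76 × 0.7196 = 45.16 mg/L.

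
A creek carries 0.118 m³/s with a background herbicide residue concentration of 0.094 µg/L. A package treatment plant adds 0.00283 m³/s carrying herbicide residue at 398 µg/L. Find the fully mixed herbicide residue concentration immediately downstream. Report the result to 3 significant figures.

9.41 µg/L

Conservation of mass: C = (0.1180·0.09400 + 0.002830·398.0) / 0.1208 = 1.137/0.1208 = 9.413 µg/L.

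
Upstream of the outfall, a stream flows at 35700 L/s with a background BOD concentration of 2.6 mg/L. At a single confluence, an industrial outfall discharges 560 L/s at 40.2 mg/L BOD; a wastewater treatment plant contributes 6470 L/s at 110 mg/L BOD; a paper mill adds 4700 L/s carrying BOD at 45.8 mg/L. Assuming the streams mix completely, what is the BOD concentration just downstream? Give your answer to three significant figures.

Mass balance: C = (35700·2.600 + 560.0·40.20 + 6470·110.0 + 4700·45.80) / 47430 = 1042000/47430 = 21.98 mg/L.

22.0 mg/L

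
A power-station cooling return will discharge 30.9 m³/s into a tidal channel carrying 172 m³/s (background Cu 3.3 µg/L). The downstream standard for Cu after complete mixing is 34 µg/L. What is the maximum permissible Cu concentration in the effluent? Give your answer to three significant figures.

205 µg/L

At the limit, (Qr·Cr + Qe·Cₑ)/(Qr + Qe) = 34:
Cₑ = (202.9·34 − 172.0·3.300) / 30.90 = 204.9 µg/L.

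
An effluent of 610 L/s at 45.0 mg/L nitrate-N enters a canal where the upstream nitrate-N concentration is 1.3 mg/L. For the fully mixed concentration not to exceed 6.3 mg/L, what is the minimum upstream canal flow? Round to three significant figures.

Set C_mix = 6.3: (Q·1.300 + 610.0·45.00) / (Q + 610.0) = 6.3
→ Q = 610.0·(45.00 − 6.3)/(6.3 − 1.300) = 4721 L/s.

4720 L/s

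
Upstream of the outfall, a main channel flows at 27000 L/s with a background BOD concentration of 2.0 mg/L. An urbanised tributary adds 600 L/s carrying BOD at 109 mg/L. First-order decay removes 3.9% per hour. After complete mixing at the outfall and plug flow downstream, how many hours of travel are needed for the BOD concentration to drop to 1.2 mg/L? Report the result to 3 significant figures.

32.2 h

Mass balance: C = (27000·2.000 + 600.0·109.0) / 27600 = 119400/27600 = 4.326 mg/L.
3.9%/h lost → k = −ln(1 − 0.039) = 0.03978 h⁻¹.
4.326·exp(−k·t) = 1.2 → t = ln(4.326/1.2)/k = 116000 s = 32.24 h.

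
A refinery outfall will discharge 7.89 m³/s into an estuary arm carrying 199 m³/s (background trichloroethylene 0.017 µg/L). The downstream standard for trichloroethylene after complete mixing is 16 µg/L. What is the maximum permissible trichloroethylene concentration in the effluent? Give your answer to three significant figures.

At the limit, (Qr·Cr + Qe·Cₑ)/(Qr + Qe) = 16:
Cₑ = (206.9·16 − 199.0·0.01700) / 7.890 = 419.1 µg/L.

419 µg/L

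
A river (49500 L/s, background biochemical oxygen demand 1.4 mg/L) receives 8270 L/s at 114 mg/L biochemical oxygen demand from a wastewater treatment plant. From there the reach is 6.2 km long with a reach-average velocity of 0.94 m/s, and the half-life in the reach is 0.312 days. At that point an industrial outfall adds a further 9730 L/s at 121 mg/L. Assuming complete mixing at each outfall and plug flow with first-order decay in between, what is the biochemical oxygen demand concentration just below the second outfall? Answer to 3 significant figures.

Mixed concentration C = ΣQC/ΣQ = (49500·1.400 + 8270·114.0) / 57770 = 1012000/57770 = 17.52 mg/L; combined flow 57770 L/s.
Travel time t = 6.2·1000 / 0.94 = 6596 s = 1.832 h.
Half-life 0.312 d → k = ln 2 / 0.312 = 2.222 d⁻¹.
Decay over the reach: 17.52·exp(−kt) = 17.52·0.8440 = 14.79 mg/L.
Second outfall: C = (57770·14.79 + 9730·121.0)/67500 = 30.10 mg/L.

30.1 mg/L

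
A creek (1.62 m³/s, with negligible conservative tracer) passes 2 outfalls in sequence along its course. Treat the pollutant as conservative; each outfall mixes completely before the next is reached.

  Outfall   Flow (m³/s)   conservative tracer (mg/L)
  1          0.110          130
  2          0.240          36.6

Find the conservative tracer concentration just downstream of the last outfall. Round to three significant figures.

After outfall 1: Q = 1.620 + 0.1100 = 1.730 m³/s; C = (1.620·0 + 0.1100·130.0)/1.730 = 8.266 mg/L.
After outfall 2: Q = 1.730 + 0.2400 = 1.970 m³/s; C = (1.730·8.266 + 0.2400·36.60)/1.970 = 11.72 mg/L.

11.7 mg/L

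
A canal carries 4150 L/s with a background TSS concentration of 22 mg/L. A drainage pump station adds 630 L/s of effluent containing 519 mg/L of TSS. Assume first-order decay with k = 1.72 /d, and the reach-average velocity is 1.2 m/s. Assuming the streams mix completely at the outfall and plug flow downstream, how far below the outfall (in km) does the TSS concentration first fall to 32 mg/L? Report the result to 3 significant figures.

60.6 km

Mass balance: C = (4150·22.00 + 630.0·519.0) / 4780 = 418300/4780 = 87.50 mg/L.
Set 87.50·exp(−k·t) = 32 → t = ln(87.50/32)/k = 50530 s = 14.04 h.
Distance = v·t = 1.2·50530 = 60640 m = 60.64 km.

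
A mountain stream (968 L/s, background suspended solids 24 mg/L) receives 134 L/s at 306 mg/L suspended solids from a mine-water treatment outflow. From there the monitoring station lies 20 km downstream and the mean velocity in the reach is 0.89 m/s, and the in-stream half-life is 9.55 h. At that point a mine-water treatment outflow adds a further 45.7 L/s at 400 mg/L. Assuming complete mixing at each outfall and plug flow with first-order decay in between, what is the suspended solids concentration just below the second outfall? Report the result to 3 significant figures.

51.5 mg/L

Mixed concentration C = ΣQC/ΣQ = (968.0·24.00 + 134.0·306.0) / 1102 = 64240/1102 = 58.29 mg/L; combined flow 1102 L/s.
Travel time t = 20·1000 / 0.89 = 22470 s = 6.242 h.
Half-life 9.55 h → k = ln 2 / 9.55 = 0.07258 h⁻¹ = 1.742 d⁻¹.
Applying C = C₀e^(−kt): 58.29 × 0.6357 = 37.05 mg/L.
Second outfall: C = (1102·37.05 + 45.70·400.0)/1148 = 51.51 mg/L.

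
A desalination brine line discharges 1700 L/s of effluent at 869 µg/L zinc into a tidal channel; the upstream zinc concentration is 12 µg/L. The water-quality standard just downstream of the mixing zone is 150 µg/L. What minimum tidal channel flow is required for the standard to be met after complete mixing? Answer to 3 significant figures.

Set C_mix = 150: (Q·12.00 + 1700·869.0) / (Q + 1700) = 150
→ Q = 1700·(869.0 − 150)/(150 − 12.00) = 8857 L/s.

8860 L/s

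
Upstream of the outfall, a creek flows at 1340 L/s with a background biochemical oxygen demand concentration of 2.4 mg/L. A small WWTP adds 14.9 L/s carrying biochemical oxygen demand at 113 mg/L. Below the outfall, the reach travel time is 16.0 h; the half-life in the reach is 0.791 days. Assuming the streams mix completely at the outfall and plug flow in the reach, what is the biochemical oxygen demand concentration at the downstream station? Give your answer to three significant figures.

2.02 mg/L

After mixing, C = (1340·2.400 + 14.90·113.0) / 1355 = 4900/1355 = 3.616 mg/L.
Half-life 0.791 d → k = ln 2 / 0.791 = 0.8763 d⁻¹.
Decay over the reach: 3.616·exp(−kt) = 3.616·0.5576 = 2.016 mg/L.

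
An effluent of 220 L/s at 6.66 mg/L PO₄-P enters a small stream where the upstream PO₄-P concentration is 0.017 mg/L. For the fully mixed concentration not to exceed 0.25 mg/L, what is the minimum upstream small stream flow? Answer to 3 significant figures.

6050 L/s

Set C_mix = 0.25: (Q·0.01700 + 220.0·6.660) / (Q + 220.0) = 0.25
→ Q = 220.0·(6.660 − 0.25)/(0.25 − 0.01700) = 6052 L/s.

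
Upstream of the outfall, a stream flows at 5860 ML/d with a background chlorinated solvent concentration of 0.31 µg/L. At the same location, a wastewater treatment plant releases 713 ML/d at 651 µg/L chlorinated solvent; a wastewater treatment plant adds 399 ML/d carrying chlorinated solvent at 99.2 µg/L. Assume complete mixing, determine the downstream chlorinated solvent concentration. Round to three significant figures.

72.5 µg/L

After mixing, C = (5860·0.3100 + 713.0·651.0 + 399.0·99.20) / 6972 = 505600/6972 = 72.51 µg/L.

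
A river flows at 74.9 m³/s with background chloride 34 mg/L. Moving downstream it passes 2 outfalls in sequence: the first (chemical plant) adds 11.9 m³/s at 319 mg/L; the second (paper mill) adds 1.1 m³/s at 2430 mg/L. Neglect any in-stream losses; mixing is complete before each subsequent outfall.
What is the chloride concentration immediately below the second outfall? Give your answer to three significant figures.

Below outfall 1: Q → 86.80 m³/s, C = (74.90·34.00 + 11.90·319.0)/86.80 = 73.07 mg/L.
Below outfall 2: Q → 87.90 m³/s, C = (86.80·73.07 + 1.100·2430)/87.90 = 102.6 mg/L.

103 mg/L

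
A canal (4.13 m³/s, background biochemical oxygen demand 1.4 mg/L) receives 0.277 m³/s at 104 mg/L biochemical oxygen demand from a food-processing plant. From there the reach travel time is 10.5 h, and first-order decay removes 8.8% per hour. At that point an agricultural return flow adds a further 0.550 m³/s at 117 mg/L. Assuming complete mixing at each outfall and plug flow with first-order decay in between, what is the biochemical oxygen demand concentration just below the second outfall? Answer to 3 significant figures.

15.6 mg/L

Mass balance: C = (4.130·1.400 + 0.2770·104.0) / 4.407 = 34.59/4.407 = 7.849 mg/L; combined flow 4.407 m³/s.
8.8%/h lost → k = −ln(1 − 0.088) = 0.09212 h⁻¹.
First-order decay: C = 7.849·exp(−k·t) = 7.849·0.3801 = 2.984 mg/L.
Second outfall: C = (4.407·2.984 + 0.5500·117.0)/4.957 = 15.63 mg/L.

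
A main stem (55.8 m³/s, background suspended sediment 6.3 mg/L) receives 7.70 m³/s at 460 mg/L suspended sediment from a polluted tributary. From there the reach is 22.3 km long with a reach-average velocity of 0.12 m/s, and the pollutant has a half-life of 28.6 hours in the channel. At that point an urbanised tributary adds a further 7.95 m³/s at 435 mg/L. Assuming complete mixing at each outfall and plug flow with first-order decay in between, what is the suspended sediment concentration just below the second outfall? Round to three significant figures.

After mixing, C = (55.80·6.300 + 7.700·460.0) / 63.50 = 3894/63.50 = 61.32 mg/L; combined flow 63.50 m³/s.
Travel time t = 22.3·1000 / 0.12 = 185800 s = 51.62 h.
Half-life 28.6 h → k = ln 2 / 28.6 = 0.02424 h⁻¹ = 0.5817 d⁻¹.
Applying C = C₀e^(−kt): 61.32 × 0.2862 = 17.55 mg/L.
Second outfall: C = (63.50·17.55 + 7.950·435.0)/71.45 = 64.00 mg/L.

64.0 mg/L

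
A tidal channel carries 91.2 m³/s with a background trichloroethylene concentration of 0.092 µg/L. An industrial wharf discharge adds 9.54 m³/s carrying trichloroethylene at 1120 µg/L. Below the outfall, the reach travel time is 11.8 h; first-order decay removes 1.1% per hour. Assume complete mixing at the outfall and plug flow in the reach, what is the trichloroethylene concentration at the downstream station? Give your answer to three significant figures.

Mass balance: C = (91.20·0.09200 + 9.540·1120) / 100.7 = 10690/100.7 = 106.1 µg/L.
1.1%/h lost → k = −ln(1 − 0.011) = 0.01106 h⁻¹.
Applying C = C₀e^(−kt): 106.1 × 0.8776 = 93.16 µg/L.

93.2 µg/L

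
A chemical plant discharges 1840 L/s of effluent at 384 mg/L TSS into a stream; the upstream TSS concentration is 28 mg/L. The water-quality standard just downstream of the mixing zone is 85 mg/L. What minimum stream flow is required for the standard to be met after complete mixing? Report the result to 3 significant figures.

9650 L/s

Set C_mix = 85: (Q·28.00 + 1840·384.0) / (Q + 1840) = 85
→ Q = 1840·(384.0 − 85)/(85 − 28.00) = 9652 L/s.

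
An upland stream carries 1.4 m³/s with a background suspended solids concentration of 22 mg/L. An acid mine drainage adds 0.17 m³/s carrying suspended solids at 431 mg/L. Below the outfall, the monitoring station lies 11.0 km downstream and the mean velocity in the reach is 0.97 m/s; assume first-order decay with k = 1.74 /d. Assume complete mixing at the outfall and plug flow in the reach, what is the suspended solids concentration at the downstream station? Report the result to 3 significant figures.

Flow-weighted average: C = (1.400·22.00 + 0.1700·431.0) / 1.570 = 104.1/1.570 = 66.29 mg/L.
Travel time t = 11.0·1000 / 0.97 = 11340 s = 3.150 h.
Decay over the reach: 66.29·exp(−kt) = 66.29·0.7958 = 52.75 mg/L.

52.8 mg/L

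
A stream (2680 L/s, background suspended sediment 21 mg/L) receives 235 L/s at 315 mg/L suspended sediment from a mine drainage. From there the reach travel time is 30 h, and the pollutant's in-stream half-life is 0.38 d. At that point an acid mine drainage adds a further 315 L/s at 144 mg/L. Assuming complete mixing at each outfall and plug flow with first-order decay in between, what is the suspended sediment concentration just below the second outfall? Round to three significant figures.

18.2 mg/L

Conservation of mass: C = (2680·21.00 + 235.0·315.0) / 2915 = 130300/2915 = 44.70 mg/L; combined flow 2915 L/s.
Half-life 0.38 d → k = ln 2 / 0.38 = 1.824 d⁻¹.
After decay, C = 44.70 × e^(−kt) = 44.70 × 0.1023 = 4.572 mg/L.
At the second outfall, C = (2915·4.572 + 315.0·144.0) / (2915 + 315.0) = 18.17 mg/L.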